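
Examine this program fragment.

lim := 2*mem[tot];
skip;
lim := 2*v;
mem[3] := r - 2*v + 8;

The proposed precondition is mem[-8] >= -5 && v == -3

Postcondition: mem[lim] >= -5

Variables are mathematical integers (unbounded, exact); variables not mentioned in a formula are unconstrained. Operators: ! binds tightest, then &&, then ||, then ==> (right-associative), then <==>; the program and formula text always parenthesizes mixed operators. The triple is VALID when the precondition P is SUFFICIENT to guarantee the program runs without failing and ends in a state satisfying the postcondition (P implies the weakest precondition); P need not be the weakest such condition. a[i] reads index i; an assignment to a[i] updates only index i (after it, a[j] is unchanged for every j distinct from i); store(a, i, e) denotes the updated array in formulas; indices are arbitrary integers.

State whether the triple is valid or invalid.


Working backward. After the program, mem[lim] >= -5 must hold.
Before mem[3] := r - 2*v + 8: store(mem, 3, r - 2*v + 8)[lim] >= -5
Before lim := 2*v: store(mem, 3, r - 2*v + 8)[2*v] >= -5
Before skip: store(mem, 3, r - 2*v + 8)[2*v] >= -5
Before lim := 2*mem[tot]: store(mem, 3, r - 2*v + 8)[2*v] >= -5
The weakest precondition is store(mem, 3, r - 2*v + 8)[2*v] >= -5.
Check whether mem[-8] >= -5 && v == -3 implies it.
Countermodel: at the initial state mem = {[-8] = 0, [-6] = -17428, [3] = 0, elsewhere 0}, r = 0, v = -3, the precondition holds but the weakest precondition fails.
Answer: invalid


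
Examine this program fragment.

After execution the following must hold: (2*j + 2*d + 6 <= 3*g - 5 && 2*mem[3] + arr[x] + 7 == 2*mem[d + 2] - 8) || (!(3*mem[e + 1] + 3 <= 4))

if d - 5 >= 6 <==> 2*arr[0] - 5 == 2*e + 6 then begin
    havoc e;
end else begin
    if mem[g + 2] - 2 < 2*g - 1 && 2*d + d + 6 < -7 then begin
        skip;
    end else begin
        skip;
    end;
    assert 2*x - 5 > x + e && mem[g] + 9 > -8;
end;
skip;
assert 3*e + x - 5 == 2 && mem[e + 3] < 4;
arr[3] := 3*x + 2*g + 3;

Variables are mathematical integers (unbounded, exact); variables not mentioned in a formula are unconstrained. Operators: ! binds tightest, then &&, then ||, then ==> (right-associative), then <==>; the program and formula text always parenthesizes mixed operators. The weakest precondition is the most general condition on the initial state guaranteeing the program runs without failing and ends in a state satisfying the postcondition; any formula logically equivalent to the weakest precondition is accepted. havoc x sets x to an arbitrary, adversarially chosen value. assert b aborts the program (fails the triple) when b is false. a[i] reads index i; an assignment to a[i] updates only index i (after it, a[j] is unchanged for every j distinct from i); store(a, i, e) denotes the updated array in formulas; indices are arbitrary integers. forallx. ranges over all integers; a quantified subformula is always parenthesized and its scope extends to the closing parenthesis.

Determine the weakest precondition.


Working backward. After the program, the postcondition (2*j + 2*d + 6 <= 3*g - 5 && 2*mem[3] + arr[x] + 7 == 2*mem[d + 2] - 8) || (!(3*mem[e + 1] + 3 <= 4)) must hold; in canonical form it is (2*d + 2*j <= 3*g - 11 && arr[x] + 2*mem[3] == 2*mem[d + 2] - 15) || (!(3*mem[e + 1] <= 1)).
Before arr[3] := 3*x + 2*g + 3: (2*d + 2*j <= 3*g - 11 && 2*mem[3] + store(arr, 3, 2*g + 3*x + 3)[x] == 2*mem[d + 2] - 15) || (!(3*mem[e + 1] <= 1))
Before assert 3*e + x - 5 == 2 && mem[e + 3] < 4: 3*e + x == 7 && mem[e + 3] < 4 && ((2*d + 2*j <= 3*g - 11 && 2*mem[3] + store(arr, 3, 2*g + 3*x + 3)[x] == 2*mem[d + 2] - 15) || (!(3*mem[e + 1] <= 1)))
Before skip: 3*e + x == 7 && mem[e + 3] < 4 && ((2*d + 2*j <= 3*g - 11 && 2*mem[3] + store(arr, 3, 2*g + 3*x + 3)[x] == 2*mem[d + 2] - 15) || (!(3*mem[e + 1] <= 1)))
Then branch requires forall e_1. (3*e_1 + x == 7 && mem[e_1 + 3] < 4 && ((2*d + 2*j <= 3*g - 11 && 2*mem[3] + store(arr, 3, 2*g + 3*x + 3)[x] == 2*mem[d + 2] - 15) || (!(3*mem[e_1 + 1] <= 1)))); else branch requires ((mem[g + 2] < 2*g + 1 && 3*d < -13) ==> (x > e + 5 && mem[g] > -17 && 3*e + x == 7 && mem[e + 3] < 4 && ((2*d + 2*j <= 3*g - 11 && 2*mem[3] + store(arr, 3, 2*g + 3*x + 3)[x] == 2*mem[d + 2] - 15) || (!(3*mem[e + 1] <= 1))))) && ((!(mem[g + 2] < 2*g + 1 && 3*d < -13)) ==> (x > e + 5 && mem[g] > -17 && 3*e + x == 7 && mem[e + 3] < 4 && ((2*d + 2*j <= 3*g - 11 && 2*mem[3] + store(arr, 3, 2*g + 3*x + 3)[x] == 2*mem[d + 2] - 15) || (!(3*mem[e + 1] <= 1))))).
Before the if: ((d >= 11 <==> 2*arr[0] == 2*e + 11) ==> (forall e_1. (3*e_1 + x == 7 && mem[e_1 + 3] < 4 && ((2*d + 2*j <= 3*g - 11 && 2*mem[3] + store(arr, 3, 2*g + 3*x + 3)[x] == 2*mem[d + 2] - 15) || (!(3*mem[e_1 + 1] <= 1)))))) && ((!(d >= 11 <==> 2*arr[0] == 2*e + 11)) ==> (((mem[g + 2] < 2*g + 1 && 3*d < -13) ==> (x > e + 5 && mem[g] > -17 && 3*e + x == 7 && mem[e + 3] < 4 && ((2*d + 2*j <= 3*g - 11 && 2*mem[3] + store(arr, 3, 2*g + 3*x + 3)[x] == 2*mem[d + 2] - 15) || (!(3*mem[e + 1] <= 1))))) && ((!(mem[g + 2] < 2*g + 1 && 3*d < -13)) ==> (x > e + 5 && mem[g] > -17 && 3*e + x == 7 && mem[e + 3] < 4 && ((2*d + 2*j <= 3*g - 11 && 2*mem[3] + store(arr, 3, 2*g + 3*x + 3)[x] == 2*mem[d + 2] - 15) || (!(3*mem[e + 1] <= 1)))))))
Answer: WP = ((d >= 11 <==> 2*arr[0] == 2*e + 11) ==> (forall e_1. (3*e_1 + x == 7 && mem[e_1 + 3] < 4 && ((2*d + 2*j <= 3*g - 11 && 2*mem[3] + store(arr, 3, 2*g + 3*x + 3)[x] == 2*mem[d + 2] - 15) || (!(3*mem[e_1 + 1] <= 1)))))) && ((!(d >= 11 <==> 2*arr[0] == 2*e + 11)) ==> (((mem[g + 2] < 2*g + 1 && 3*d < -13) ==> (x > e + 5 && mem[g] > -17 && 3*e + x == 7 && mem[e + 3] < 4 && ((2*d + 2*j <= 3*g - 11 && 2*mem[3] + store(arr, 3, 2*g + 3*x + 3)[x] == 2*mem[d + 2] - 15) || (!(3*mem[e + 1] <= 1))))) && ((!(mem[g + 2] < 2*g + 1 && 3*d < -13)) ==> (x > e + 5 && mem[g] > -17 && 3*e + x == 7 && mem[e + 3] < 4 && ((2*d + 2*j <= 3*g - 11 && 2*mem[3] + store(arr, 3, 2*g + 3*x + 3)[x] == 2*mem[d + 2] - 15) || (!(3*mem[e + 1] <= 1)))))))


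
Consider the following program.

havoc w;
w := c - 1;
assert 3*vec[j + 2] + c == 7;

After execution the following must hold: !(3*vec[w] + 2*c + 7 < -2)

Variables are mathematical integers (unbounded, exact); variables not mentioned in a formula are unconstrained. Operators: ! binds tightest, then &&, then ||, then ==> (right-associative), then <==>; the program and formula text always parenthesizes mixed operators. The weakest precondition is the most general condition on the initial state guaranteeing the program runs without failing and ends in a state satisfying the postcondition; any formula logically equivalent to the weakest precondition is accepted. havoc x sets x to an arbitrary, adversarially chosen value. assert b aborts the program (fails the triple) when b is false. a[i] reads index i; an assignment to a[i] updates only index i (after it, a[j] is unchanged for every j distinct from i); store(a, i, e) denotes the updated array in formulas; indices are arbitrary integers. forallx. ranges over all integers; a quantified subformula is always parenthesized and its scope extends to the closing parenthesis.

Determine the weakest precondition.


Working backward. After the program, the postcondition !(3*vec[w] + 2*c + 7 < -2) must hold; in canonical form it is !(3*vec[w] + 2*c < -9).
Before assert 3*vec[j + 2] + c == 7: 3*vec[j + 2] + c == 7 && (!(3*vec[w] + 2*c < -9))
Before w := c - 1: 3*vec[j + 2] + c == 7 && (!(3*vec[c - 1] + 2*c < -9))
Before havoc w: 3*vec[j + 2] + c == 7 && (!(3*vec[c - 1] + 2*c < -9))
Answer: WP = 3*vec[j + 2] + c == 7 && (!(3*vec[c - 1] + 2*c < -9))


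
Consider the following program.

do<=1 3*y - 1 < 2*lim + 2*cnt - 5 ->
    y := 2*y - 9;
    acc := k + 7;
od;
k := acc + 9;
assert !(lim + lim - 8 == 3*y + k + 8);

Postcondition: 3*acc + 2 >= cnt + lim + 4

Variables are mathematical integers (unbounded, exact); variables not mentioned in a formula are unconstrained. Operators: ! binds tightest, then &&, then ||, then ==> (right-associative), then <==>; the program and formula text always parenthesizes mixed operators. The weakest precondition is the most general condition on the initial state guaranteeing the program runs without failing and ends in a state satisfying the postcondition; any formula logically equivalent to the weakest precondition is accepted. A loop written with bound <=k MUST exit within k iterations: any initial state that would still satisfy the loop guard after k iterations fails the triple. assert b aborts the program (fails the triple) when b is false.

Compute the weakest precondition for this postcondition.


Working backward. After the program, the postcondition 3*acc + 2 >= cnt + lim + 4 must hold; in canonical form it is 3*acc >= cnt + lim + 2.
Before assert !(lim + lim - 8 == 3*y + k + 8): (!(2*lim == k + 3*y + 16)) && 3*acc >= cnt + lim + 2
Before k := acc + 9: (!(2*lim == acc + 3*y + 25)) && 3*acc >= cnt + lim + 2
Before the loop (bound <=1), unroll the exhaustion recursion (WP_0 = exit-now case; WP_j = one more guarded iteration, up to j = 1):
  WP_0: (!(3*y < 2*cnt + 2*lim - 4)) && (!(2*lim == acc + 3*y + 25)) && 3*acc >= cnt + lim + 2
  WP_1: (3*y < 2*cnt + 2*lim - 4 ==> ((!(6*y < 2*cnt + 2*lim + 23)) && (!(2*lim == k + 6*y + 5)) && 3*k >= cnt + lim - 19)) && ((!(3*y < 2*cnt + 2*lim - 4)) ==> ((!(2*lim == acc + 3*y + 25)) && 3*acc >= cnt + lim + 2))
So before the loop: (3*y < 2*cnt + 2*lim - 4 ==> ((!(6*y < 2*cnt + 2*lim + 23)) && (!(2*lim == k + 6*y + 5)) && 3*k >= cnt + lim - 19)) && ((!(3*y < 2*cnt + 2*lim - 4)) ==> ((!(2*lim == acc + 3*y + 25)) && 3*acc >= cnt + lim + 2))
Answer: WP = (3*y < 2*cnt + 2*lim - 4 ==> ((!(6*y < 2*cnt + 2*lim + 23)) && (!(2*lim == k + 6*y + 5)) && 3*k >= cnt + lim - 19)) && ((!(3*y < 2*cnt + 2*lim - 4)) ==> ((!(2*lim == acc + 3*y + 25)) && 3*acc >= cnt + lim + 2))


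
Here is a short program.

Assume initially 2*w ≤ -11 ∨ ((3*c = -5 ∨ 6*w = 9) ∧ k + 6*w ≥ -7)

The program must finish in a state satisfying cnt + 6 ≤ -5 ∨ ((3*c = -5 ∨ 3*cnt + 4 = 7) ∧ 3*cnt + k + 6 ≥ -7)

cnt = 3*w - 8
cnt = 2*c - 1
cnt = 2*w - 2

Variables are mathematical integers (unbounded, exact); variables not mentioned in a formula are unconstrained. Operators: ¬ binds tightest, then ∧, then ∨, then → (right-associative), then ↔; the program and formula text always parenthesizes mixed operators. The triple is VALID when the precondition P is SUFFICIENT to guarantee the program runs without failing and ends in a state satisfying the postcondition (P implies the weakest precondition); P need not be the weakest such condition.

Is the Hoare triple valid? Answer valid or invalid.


Working backward. After the program, the postcondition cnt + 6 ≤ -5 ∨ ((3*c = -5 ∨ 3*cnt + 4 = 7) ∧ 3*cnt + k + 6 ≥ -7) must hold; in canonical form it is cnt ≤ -11 ∨ ((3*c = -5 ∨ 3*cnt = 3) ∧ 3*cnt + k ≥ -13).
Before cnt := 2*w - 2: 2*w ≤ -9 ∨ ((3*c = -5 ∨ 6*w = 9) ∧ k + 6*w ≥ -7)
Before cnt := 2*c - 1: 2*w ≤ -9 ∨ ((3*c = -5 ∨ 6*w = 9) ∧ k + 6*w ≥ -7)
Before cnt := 3*w - 8: 2*w ≤ -9 ∨ ((3*c = -5 ∨ 6*w = 9) ∧ k + 6*w ≥ -7)
The weakest precondition is 2*w ≤ -9 ∨ ((3*c = -5 ∨ 6*w = 9) ∧ k + 6*w ≥ -7).
Check whether 2*w ≤ -11 ∨ ((3*c = -5 ∨ 6*w = 9) ∧ k + 6*w ≥ -7) implies it.
Every state satisfying the precondition satisfies the weakest precondition: the implication holds.
Answer: valid


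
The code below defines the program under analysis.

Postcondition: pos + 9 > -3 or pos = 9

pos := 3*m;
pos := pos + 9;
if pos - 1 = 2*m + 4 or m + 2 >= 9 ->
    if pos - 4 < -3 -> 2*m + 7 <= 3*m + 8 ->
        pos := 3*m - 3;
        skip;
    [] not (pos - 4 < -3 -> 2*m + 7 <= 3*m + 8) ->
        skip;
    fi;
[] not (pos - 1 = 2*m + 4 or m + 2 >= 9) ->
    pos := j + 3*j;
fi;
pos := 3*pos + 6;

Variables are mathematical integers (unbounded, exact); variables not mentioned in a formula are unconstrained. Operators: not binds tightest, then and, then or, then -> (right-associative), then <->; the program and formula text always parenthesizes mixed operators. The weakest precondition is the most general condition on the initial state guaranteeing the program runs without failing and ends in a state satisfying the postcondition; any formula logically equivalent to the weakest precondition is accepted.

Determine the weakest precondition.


Working backward. After the program, the postcondition pos + 9 > -3 or pos = 9 must hold; in canonical form it is pos > -12 or pos = 9.
Before pos := 3*pos + 6: 3*pos > -18 or 3*pos = 3
Then branch requires ((pos < 1 -> m >= -1) -> (9*m > -9 or 9*m = 12)) and ((not (pos < 1 -> m >= -1)) -> (3*pos > -18 or 3*pos = 3)); else branch requires 12*j > -18 or 12*j = 3.
Before the if: ((pos = 2*m + 5 or m >= 7) -> (((pos < 1 -> m >= -1) -> (9*m > -9 or 9*m = 12)) and ((not (pos < 1 -> m >= -1)) -> (3*pos > -18 or 3*pos = 3)))) and ((not (pos = 2*m + 5 or m >= 7)) -> (12*j > -18 or 12*j = 3))
Before pos := pos + 9: ((pos = 2*m - 4 or m >= 7) -> (((pos < -8 -> m >= -1) -> (9*m > -9 or 9*m = 12)) and ((not (pos < -8 -> m >= -1)) -> (3*pos > -45 or 3*pos = -24)))) and ((not (pos = 2*m - 4 or m >= 7)) -> (12*j > -18 or 12*j = 3))
Before pos := 3*m: ((m = -4 or m >= 7) -> (((3*m < -8 -> m >= -1) -> (9*m > -9 or 9*m = 12)) and ((not (3*m < -8 -> m >= -1)) -> (9*m > -45 or 9*m = -24)))) and ((not (m = -4 or m >= 7)) -> (12*j > -18 or 12*j = 3))
Answer: WP = ((m = -4 or m >= 7) -> (((3*m < -8 -> m >= -1) -> (9*m > -9 or 9*m = 12)) and ((not (3*m < -8 -> m >= -1)) -> (9*m > -45 or 9*m = -24)))) and ((not (m = -4 or m >= 7)) -> (12*j > -18 or 12*j = 3))


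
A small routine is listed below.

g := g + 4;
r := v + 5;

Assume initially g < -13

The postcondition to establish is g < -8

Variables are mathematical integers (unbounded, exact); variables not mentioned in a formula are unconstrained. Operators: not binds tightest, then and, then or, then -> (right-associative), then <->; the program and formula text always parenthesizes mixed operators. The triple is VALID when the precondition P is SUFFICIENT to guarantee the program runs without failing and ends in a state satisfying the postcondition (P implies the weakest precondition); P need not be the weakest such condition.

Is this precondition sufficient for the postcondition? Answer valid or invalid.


Working backward. After the program, g < -8 must hold.
Before r := v + 5: g < -8
Before g := g + 4: g < -12
The weakest precondition is g < -12.
Check whether g < -13 implies it.
Every state satisfying the precondition satisfies the weakest precondition: the implication holds.
Answer: valid


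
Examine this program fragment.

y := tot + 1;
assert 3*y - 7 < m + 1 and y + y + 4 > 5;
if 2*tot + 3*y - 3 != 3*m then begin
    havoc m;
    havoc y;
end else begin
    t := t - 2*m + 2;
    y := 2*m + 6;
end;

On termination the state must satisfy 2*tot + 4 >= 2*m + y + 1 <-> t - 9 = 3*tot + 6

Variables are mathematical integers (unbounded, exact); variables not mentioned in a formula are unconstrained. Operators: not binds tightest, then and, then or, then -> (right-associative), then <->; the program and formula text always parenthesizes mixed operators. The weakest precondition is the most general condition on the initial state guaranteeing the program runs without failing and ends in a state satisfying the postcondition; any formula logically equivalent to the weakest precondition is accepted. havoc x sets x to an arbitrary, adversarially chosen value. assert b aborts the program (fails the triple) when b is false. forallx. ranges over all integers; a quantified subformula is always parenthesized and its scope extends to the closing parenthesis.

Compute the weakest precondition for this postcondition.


Working backward. After the program, the postcondition 2*tot + 4 >= 2*m + y + 1 <-> t - 9 = 3*tot + 6 must hold; in canonical form it is 2*tot >= 2*m + y - 3 <-> t = 3*tot + 15.
Then branch requires forall m_1. (forall y_1. (2*tot >= 2*m_1 + y_1 - 3 <-> t = 3*tot + 15)); else branch requires 2*tot >= 4*m + 3 <-> t = 2*m + 3*tot + 13.
Before the if: (2*tot + 3*y != 3*m + 3 -> (forall m_1. (forall y_1. (2*tot >= 2*m_1 + y_1 - 3 <-> t = 3*tot + 15)))) and ((not (2*tot + 3*y != 3*m + 3)) -> (2*tot >= 4*m + 3 <-> t = 2*m + 3*tot + 13))
Before assert 3*y - 7 < m + 1 and y + y + 4 > 5: 3*y < m + 8 and 2*y > 1 and (2*tot + 3*y != 3*m + 3 -> (forall m_1. (forall y_1. (2*tot >= 2*m_1 + y_1 - 3 <-> t = 3*tot + 15)))) and ((not (2*tot + 3*y != 3*m + 3)) -> (2*tot >= 4*m + 3 <-> t = 2*m + 3*tot + 13))
Before y := tot + 1: 3*tot < m + 5 and 2*tot > -1 and (5*tot != 3*m -> (forall m_1. (forall y_1. (2*tot >= 2*m_1 + y_1 - 3 <-> t = 3*tot + 15)))) and ((not (5*tot != 3*m)) -> (2*tot >= 4*m + 3 <-> t = 2*m + 3*tot + 13))
Answer: WP = 3*tot < m + 5 and 2*tot > -1 and (5*tot != 3*m -> (forall m_1. (forall y_1. (2*tot >= 2*m_1 + y_1 - 3 <-> t = 3*tot + 15)))) and ((not (5*tot != 3*m)) -> (2*tot >= 4*m + 3 <-> t = 2*m + 3*tot + 13))


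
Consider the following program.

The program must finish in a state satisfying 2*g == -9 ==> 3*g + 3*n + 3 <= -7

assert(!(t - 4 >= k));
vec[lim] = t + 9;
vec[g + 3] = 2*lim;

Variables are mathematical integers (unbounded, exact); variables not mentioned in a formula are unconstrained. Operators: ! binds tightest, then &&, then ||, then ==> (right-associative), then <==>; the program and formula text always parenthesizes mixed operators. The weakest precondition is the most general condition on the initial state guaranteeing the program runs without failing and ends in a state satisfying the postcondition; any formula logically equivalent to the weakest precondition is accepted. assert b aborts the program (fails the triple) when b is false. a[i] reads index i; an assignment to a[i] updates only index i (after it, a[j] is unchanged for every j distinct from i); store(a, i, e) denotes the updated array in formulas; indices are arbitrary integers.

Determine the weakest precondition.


Working backward. After the program, the postcondition 2*g == -9 ==> 3*g + 3*n + 3 <= -7 must hold; in canonical form it is 2*g == -9 ==> 3*g + 3*n <= -10.
Before vec[g + 3] := 2*lim: 2*g == -9 ==> 3*g + 3*n <= -10
Before vec[lim] := t + 9: 2*g == -9 ==> 3*g + 3*n <= -10
Before assert !(t - 4 >= k): (!(t >= k + 4)) && (2*g == -9 ==> 3*g + 3*n <= -10)
Answer: WP = (!(t >= k + 4)) && (2*g == -9 ==> 3*g + 3*n <= -10)


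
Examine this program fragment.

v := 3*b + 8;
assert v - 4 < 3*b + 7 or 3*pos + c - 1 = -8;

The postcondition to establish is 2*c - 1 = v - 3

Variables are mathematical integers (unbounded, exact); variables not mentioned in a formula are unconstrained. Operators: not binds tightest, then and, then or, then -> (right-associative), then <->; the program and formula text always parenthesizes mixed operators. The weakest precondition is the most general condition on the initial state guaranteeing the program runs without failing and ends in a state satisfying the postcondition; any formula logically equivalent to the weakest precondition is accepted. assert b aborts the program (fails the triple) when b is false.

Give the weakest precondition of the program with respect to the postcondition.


Working backward. After the program, the postcondition 2*c - 1 = v - 3 must hold; in canonical form it is 2*c = v - 2.
Before assert v - 4 < 3*b + 7 or 3*pos + c - 1 = -8: (v < 3*b + 11 or c + 3*pos = -7) and 2*c = v - 2
Before v := 3*b + 8: 2*c = 3*b + 6
Answer: WP = 2*c = 3*b + 6


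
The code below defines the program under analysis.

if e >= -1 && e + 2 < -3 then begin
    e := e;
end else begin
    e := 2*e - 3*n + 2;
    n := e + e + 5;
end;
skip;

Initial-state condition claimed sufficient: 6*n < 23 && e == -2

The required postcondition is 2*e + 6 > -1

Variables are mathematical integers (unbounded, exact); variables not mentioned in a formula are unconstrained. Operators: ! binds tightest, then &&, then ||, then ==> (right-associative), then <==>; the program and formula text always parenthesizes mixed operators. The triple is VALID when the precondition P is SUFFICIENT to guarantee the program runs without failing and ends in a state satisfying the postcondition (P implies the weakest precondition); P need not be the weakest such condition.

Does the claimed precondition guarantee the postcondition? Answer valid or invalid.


Working backward. After the program, the postcondition 2*e + 6 > -1 must hold; in canonical form it is 2*e > -7.
Before skip: 2*e > -7
Then branch requires 2*e > -7; else branch requires 4*e > 6*n - 11.
Before the if: ((e >= -1 && e < -5) ==> 2*e > -7) && ((!(e >= -1 && e < -5)) ==> 4*e > 6*n - 11)
The weakest precondition is ((e >= -1 && e < -5) ==> 2*e > -7) && ((!(e >= -1 && e < -5)) ==> 4*e > 6*n - 11).
Check whether 6*n < 23 && e == -2 implies it.
Countermodel: at the initial state e = -2, n = 1, the precondition holds but the weakest precondition fails.
Answer: invalid


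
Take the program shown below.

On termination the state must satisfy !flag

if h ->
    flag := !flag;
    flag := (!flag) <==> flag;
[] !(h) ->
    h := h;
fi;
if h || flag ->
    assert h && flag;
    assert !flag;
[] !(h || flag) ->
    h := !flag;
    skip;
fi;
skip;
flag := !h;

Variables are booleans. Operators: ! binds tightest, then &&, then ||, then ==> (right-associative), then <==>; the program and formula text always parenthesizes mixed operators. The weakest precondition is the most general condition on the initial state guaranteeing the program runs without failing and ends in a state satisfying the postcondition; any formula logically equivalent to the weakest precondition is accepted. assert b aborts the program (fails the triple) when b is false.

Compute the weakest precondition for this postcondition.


Working backward. After the program, !flag must hold.
Before flag := !h: h
Before skip: h
Then branch requires false; else branch requires !flag.
Before the if: (!(h || flag)) && ((!(h || flag)) ==> (!flag))
Then branch requires (!(h || (flag <==> (!flag)))) && ((!(h || (flag <==> (!flag)))) ==> (!(flag <==> (!flag)))); else branch requires (!(h || flag)) && ((!(h || flag)) ==> (!flag)).
Before the if: (h ==> ((!(h || (flag <==> (!flag)))) && ((!(h || (flag <==> (!flag)))) ==> (!(flag <==> (!flag)))))) && ((!h) ==> ((!(h || flag)) && ((!(h || flag)) ==> (!flag))))
Answer: WP = (h ==> ((!(h || (flag <==> (!flag)))) && ((!(h || (flag <==> (!flag)))) ==> (!(flag <==> (!flag)))))) && ((!h) ==> ((!(h || flag)) && ((!(h || flag)) ==> (!flag))))


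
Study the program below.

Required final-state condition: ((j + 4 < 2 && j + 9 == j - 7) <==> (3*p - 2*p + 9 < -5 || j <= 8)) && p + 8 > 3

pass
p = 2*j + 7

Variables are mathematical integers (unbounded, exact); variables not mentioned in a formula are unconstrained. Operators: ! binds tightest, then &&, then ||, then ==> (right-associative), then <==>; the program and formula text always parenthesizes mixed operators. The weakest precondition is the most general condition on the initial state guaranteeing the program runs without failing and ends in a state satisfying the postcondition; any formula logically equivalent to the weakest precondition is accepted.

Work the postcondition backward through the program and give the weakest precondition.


Working backward. After the program, the postcondition ((j + 4 < 2 && j + 9 == j - 7) <==> (3*p - 2*p + 9 < -5 || j <= 8)) && p + 8 > 3 must hold; in canonical form it is (!(p < -14 || j <= 8)) && p > -5.
Before p := 2*j + 7: (!(2*j < -21 || j <= 8)) && 2*j > -12
Before skip: (!(2*j < -21 || j <= 8)) && 2*j > -12
Answer: WP = (!(2*j < -21 || j <= 8)) && 2*j > -12


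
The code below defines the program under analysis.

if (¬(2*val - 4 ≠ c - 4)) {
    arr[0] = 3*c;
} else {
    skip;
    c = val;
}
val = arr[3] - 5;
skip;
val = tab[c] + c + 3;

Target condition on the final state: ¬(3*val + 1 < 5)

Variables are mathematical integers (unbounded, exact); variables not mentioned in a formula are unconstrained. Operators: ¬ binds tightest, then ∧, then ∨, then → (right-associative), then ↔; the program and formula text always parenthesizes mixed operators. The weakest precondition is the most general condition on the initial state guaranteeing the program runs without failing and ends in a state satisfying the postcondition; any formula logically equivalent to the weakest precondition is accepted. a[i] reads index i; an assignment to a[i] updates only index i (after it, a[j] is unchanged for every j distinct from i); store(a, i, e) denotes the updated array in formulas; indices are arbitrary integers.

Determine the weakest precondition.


Working backward. After the program, the postcondition ¬(3*val + 1 < 5) must hold; in canonical form it is ¬(3*val < 4).
Before val := tab[c] + c + 3: ¬(3*tab[c] + 3*c < -5)
Before skip: ¬(3*tab[c] + 3*c < -5)
Before val := arr[3] - 5: ¬(3*tab[c] + 3*c < -5)
Then branch requires ¬(3*tab[c] + 3*c < -5); else branch requires ¬(3*tab[val] + 3*val < -5).
Before the if: ((¬(2*val ≠ c)) → (¬(3*tab[c] + 3*c < -5))) ∧ (2*val ≠ c → (¬(3*tab[val] + 3*val < -5)))
Answer: WP = ((¬(2*val ≠ c)) → (¬(3*tab[c] + 3*c < -5))) ∧ (2*val ≠ c → (¬(3*tab[val] + 3*val < -5)))


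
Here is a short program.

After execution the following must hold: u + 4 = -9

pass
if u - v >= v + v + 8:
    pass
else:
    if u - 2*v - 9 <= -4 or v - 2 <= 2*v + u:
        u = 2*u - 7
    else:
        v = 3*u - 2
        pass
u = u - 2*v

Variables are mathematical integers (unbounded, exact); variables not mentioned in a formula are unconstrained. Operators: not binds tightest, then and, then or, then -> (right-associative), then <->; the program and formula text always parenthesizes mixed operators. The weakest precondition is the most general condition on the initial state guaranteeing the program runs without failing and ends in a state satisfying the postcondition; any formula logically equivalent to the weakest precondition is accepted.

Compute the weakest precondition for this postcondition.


Working backward. After the program, the postcondition u + 4 = -9 must hold; in canonical form it is u = -13.
Before u := u - 2*v: u = 2*v - 13
Then branch requires u = 2*v - 13; else branch requires ((u <= 2*v + 5 or u + v >= -2) -> 2*u = 2*v - 6) and ((not (u <= 2*v + 5 or u + v >= -2)) -> 5*u = 17).
Before the if: (u >= 3*v + 8 -> u = 2*v - 13) and ((not (u >= 3*v + 8)) -> (((u <= 2*v + 5 or u + v >= -2) -> 2*u = 2*v - 6) and ((not (u <= 2*v + 5 or u + v >= -2)) -> 5*u = 17)))
Before skip: (u >= 3*v + 8 -> u = 2*v - 13) and ((not (u >= 3*v + 8)) -> (((u <= 2*v + 5 or u + v >= -2) -> 2*u = 2*v - 6) and ((not (u <= 2*v + 5 or u + v >= -2)) -> 5*u = 17)))
Answer: WP = (u >= 3*v + 8 -> u = 2*v - 13) and ((not (u >= 3*v + 8)) -> (((u <= 2*v + 5 or u + v >= -2) -> 2*u = 2*v - 6) and ((not (u <= 2*v + 5 or u + v >= -2)) -> 5*u = 17)))


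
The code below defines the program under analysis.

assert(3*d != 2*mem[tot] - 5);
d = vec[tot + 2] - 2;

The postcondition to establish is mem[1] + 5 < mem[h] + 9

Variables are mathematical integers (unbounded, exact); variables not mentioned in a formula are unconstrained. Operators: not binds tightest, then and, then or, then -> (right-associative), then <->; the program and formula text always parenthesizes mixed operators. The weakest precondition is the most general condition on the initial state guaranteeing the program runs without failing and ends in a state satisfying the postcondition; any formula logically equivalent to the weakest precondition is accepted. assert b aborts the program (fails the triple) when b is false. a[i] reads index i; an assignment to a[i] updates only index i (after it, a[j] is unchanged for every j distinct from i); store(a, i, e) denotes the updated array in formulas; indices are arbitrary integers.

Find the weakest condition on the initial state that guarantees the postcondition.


Working backward. After the program, the postcondition mem[1] + 5 < mem[h] + 9 must hold; in canonical form it is mem[1] < mem[h] + 4.
Before d := vec[tot + 2] - 2: mem[1] < mem[h] + 4
Before assert 3*d != 2*mem[tot] - 5: 3*d != 2*mem[tot] - 5 and mem[1] < mem[h] + 4
Answer: WP = 3*d != 2*mem[tot] - 5 and mem[1] < mem[h] + 4


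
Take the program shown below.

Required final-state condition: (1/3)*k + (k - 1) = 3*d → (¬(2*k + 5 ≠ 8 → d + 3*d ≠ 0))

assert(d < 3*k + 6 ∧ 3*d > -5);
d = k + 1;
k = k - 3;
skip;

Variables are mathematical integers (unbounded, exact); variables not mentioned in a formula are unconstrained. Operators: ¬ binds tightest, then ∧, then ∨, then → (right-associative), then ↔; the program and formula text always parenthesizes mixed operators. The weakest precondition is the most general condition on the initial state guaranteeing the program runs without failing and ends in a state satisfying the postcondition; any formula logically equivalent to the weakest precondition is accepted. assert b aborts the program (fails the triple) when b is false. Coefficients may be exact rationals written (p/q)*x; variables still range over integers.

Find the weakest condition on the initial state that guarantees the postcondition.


Working backward. After the program, the postcondition (1/3)*k + (k - 1) = 3*d → (¬(2*k + 5 ≠ 8 → d + 3*d ≠ 0)) must hold; in canonical form it is (4/3)*k = 3*d + 1 → (¬(2*k ≠ 3 → 4*d ≠ 0)).
Before skip: (4/3)*k = 3*d + 1 → (¬(2*k ≠ 3 → 4*d ≠ 0))
Before k := k - 3: (4/3)*k = 3*d + 5 → (¬(2*k ≠ 9 → 4*d ≠ 0))
Before d := k + 1: (5/3)*k = -8 → (¬(2*k ≠ 9 → 4*k ≠ -4))
Before assert d < 3*k + 6 ∧ 3*d > -5: d < 3*k + 6 ∧ 3*d > -5 ∧ ((5/3)*k = -8 → (¬(2*k ≠ 9 → 4*k ≠ -4)))
Answer: WP = d < 3*k + 6 ∧ 3*d > -5 ∧ ((5/3)*k = -8 → (¬(2*k ≠ 9 → 4*k ≠ -4)))


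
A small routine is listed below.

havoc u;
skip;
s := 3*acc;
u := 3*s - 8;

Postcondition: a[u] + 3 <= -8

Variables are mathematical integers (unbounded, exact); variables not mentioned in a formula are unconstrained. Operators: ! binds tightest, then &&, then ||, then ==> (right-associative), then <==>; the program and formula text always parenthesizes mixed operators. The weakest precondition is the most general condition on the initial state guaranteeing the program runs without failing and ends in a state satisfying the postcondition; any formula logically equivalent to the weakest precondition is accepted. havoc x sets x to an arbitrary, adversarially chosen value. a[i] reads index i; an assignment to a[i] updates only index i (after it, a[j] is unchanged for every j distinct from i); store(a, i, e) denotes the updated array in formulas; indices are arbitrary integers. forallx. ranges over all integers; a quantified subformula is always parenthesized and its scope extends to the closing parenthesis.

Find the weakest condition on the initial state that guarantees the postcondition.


Working backward. After the program, the postcondition a[u] + 3 <= -8 must hold; in canonical form it is a[u] <= -11.
Before u := 3*s - 8: a[3*s - 8] <= -11
Before s := 3*acc: a[9*acc - 8] <= -11
Before skip: a[9*acc - 8] <= -11
Before havoc u: a[9*acc - 8] <= -11
Answer: WP = a[9*acc - 8] <= -11


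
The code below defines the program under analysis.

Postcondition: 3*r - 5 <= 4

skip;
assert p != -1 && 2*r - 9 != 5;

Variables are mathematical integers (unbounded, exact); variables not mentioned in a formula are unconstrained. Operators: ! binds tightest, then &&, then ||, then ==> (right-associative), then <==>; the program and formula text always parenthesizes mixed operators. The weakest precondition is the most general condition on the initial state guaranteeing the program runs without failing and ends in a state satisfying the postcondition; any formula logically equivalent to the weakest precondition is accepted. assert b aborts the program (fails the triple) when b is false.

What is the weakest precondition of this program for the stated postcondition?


Working backward. After the program, the postcondition 3*r - 5 <= 4 must hold; in canonical form it is 3*r <= 9.
Before assert p != -1 && 2*r - 9 != 5: p != -1 && 2*r != 14 && 3*r <= 9
Before skip: p != -1 && 2*r != 14 && 3*r <= 9
Answer: WP = p != -1 && 2*r != 14 && 3*r <= 9


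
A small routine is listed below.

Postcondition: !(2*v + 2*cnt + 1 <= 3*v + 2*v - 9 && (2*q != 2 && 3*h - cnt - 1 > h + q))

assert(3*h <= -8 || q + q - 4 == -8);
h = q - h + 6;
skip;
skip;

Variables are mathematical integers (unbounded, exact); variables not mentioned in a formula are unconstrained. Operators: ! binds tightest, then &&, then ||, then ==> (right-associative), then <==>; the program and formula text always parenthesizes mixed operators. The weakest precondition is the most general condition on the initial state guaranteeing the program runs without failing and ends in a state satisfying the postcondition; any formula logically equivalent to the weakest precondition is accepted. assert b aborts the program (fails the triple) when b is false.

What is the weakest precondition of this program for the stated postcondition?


Working backward. After the program, the postcondition !(2*v + 2*cnt + 1 <= 3*v + 2*v - 9 && (2*q != 2 && 3*h - cnt - 1 > h + q)) must hold; in canonical form it is !(2*cnt <= 3*v - 10 && 2*q != 2 && 2*h > cnt + q + 1).
Before skip: !(2*cnt <= 3*v - 10 && 2*q != 2 && 2*h > cnt + q + 1)
Before skip: !(2*cnt <= 3*v - 10 && 2*q != 2 && 2*h > cnt + q + 1)
Before h := q - h + 6: !(2*cnt <= 3*v - 10 && 2*q != 2 && q > cnt + 2*h - 11)
Before assert 3*h <= -8 || q + q - 4 == -8: (3*h <= -8 || 2*q == -4) && (!(2*cnt <= 3*v - 10 && 2*q != 2 && q > cnt + 2*h - 11))
Answer: WP = (3*h <= -8 || 2*q == -4) && (!(2*cnt <= 3*v - 10 && 2*q != 2 && q > cnt + 2*h - 11))


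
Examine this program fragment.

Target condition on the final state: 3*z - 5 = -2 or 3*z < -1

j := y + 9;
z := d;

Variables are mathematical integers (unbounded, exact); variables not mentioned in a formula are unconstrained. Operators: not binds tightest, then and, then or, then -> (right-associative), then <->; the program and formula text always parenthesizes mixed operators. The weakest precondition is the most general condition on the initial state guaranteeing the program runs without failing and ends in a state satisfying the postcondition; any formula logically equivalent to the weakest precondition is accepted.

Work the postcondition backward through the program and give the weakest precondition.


Working backward. After the program, the postcondition 3*z - 5 = -2 or 3*z < -1 must hold; in canonical form it is 3*z = 3 or 3*z < -1.
Before z := d: 3*d = 3 or 3*d < -1
Before j := y + 9: 3*d = 3 or 3*d < -1
Answer: WP = 3*d = 3 or 3*d < -1


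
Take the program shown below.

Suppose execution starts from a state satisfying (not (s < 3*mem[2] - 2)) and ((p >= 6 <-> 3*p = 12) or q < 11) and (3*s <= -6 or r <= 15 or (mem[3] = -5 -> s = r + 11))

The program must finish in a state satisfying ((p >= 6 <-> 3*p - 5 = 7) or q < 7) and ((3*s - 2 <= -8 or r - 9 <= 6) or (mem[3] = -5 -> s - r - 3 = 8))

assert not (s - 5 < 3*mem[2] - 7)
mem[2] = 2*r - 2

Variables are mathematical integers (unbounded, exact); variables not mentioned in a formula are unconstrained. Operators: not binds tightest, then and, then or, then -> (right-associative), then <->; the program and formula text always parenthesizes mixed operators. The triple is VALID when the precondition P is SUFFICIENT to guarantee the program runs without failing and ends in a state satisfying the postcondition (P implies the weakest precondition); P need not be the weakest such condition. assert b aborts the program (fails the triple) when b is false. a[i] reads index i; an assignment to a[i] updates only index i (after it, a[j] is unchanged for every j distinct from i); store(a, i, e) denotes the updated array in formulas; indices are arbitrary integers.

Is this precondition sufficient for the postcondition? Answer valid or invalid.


Working backward. After the program, the postcondition ((p >= 6 <-> 3*p - 5 = 7) or q < 7) and ((3*s - 2 <= -8 or r - 9 <= 6) or (mem[3] = -5 -> s - r - 3 = 8)) must hold; in canonical form it is ((p >= 6 <-> 3*p = 12) or q < 7) and (3*s <= -6 or r <= 15 or (mem[3] = -5 -> s = r + 11)).
Before mem[2] := 2*r - 2: ((p >= 6 <-> 3*p = 12) or q < 7) and (3*s <= -6 or r <= 15 or (mem[3] = -5 -> s = r + 11))
Before assert not (s - 5 < 3*mem[2] - 7): (not (s < 3*mem[2] - 2)) and ((p >= 6 <-> 3*p = 12) or q < 7) and (3*s <= -6 or r <= 15 or (mem[3] = -5 -> s = r + 11))
The weakest precondition is (not (s < 3*mem[2] - 2)) and ((p >= 6 <-> 3*p = 12) or q < 7) and (3*s <= -6 or r <= 15 or (mem[3] = -5 -> s = r + 11)).
Check whether (not (s < 3*mem[2] - 2)) and ((p >= 6 <-> 3*p = 12) or q < 11) and (3*s <= -6 or r <= 15 or (mem[3] = -5 -> s = r + 11)) implies it.
Countermodel: at the initial state mem = {[2] = 0, [3] = 9, elsewhere 9}, p = 6, q = 7, r = 0, s = 0, the precondition holds but the weakest precondition fails.
Answer: invalid


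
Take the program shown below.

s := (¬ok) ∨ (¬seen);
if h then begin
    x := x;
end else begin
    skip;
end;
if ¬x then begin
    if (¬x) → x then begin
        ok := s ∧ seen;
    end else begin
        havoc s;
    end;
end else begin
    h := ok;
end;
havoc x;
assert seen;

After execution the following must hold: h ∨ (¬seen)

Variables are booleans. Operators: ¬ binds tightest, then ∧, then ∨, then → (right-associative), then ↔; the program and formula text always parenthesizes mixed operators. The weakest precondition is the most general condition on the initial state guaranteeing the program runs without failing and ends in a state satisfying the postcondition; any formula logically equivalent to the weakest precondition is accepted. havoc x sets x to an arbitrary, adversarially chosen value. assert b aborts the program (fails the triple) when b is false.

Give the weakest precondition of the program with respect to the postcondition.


Working backward. After the program, h ∨ (¬seen) must hold.
Before assert seen: seen ∧ (h ∨ (¬seen))
Before havoc x: seen ∧ (h ∨ (¬seen))
Then branch requires (((¬x) → x) → (seen ∧ (h ∨ (¬seen)))) ∧ ((¬((¬x) → x)) → (seen ∧ (h ∨ (¬seen)))); else branch requires seen ∧ (ok ∨ (¬seen)).
Before the if: ((¬x) → ((((¬x) → x) → (seen ∧ (h ∨ (¬seen)))) ∧ ((¬((¬x) → x)) → (seen ∧ (h ∨ (¬seen)))))) ∧ (x → (seen ∧ (ok ∨ (¬seen))))
Then branch requires ((¬x) → ((((¬x) → x) → (seen ∧ (h ∨ (¬seen)))) ∧ ((¬((¬x) → x)) → (seen ∧ (h ∨ (¬seen)))))) ∧ (x → (seen ∧ (ok ∨ (¬seen)))); else branch requires ((¬x) → ((((¬x) → x) → (seen ∧ (h ∨ (¬seen)))) ∧ ((¬((¬x) → x)) → (seen ∧ (h ∨ (¬seen)))))) ∧ (x → (seen ∧ (ok ∨ (¬seen)))).
Before the if: (h → (((¬x) → ((((¬x) → x) → (seen ∧ (h ∨ (¬seen)))) ∧ ((¬((¬x) → x)) → (seen ∧ (h ∨ (¬seen)))))) ∧ (x → (seen ∧ (ok ∨ (¬seen)))))) ∧ ((¬h) → (((¬x) → ((((¬x) → x) → (seen ∧ (h ∨ (¬seen)))) ∧ ((¬((¬x) → x)) → (seen ∧ (h ∨ (¬seen)))))) ∧ (x → (seen ∧ (ok ∨ (¬seen))))))
Before s := (¬ok) ∨ (¬seen): (h → (((¬x) → ((((¬x) → x) → (seen ∧ (h ∨ (¬seen)))) ∧ ((¬((¬x) → x)) → (seen ∧ (h ∨ (¬seen)))))) ∧ (x → (seen ∧ (ok ∨ (¬seen)))))) ∧ ((¬h) → (((¬x) → ((((¬x) → x) → (seen ∧ (h ∨ (¬seen)))) ∧ ((¬((¬x) → x)) → (seen ∧ (h ∨ (¬seen)))))) ∧ (x → (seen ∧ (ok ∨ (¬seen))))))
Answer: WP = (h → (((¬x) → ((((¬x) → x) → (seen ∧ (h ∨ (¬seen)))) ∧ ((¬((¬x) → x)) → (seen ∧ (h ∨ (¬seen)))))) ∧ (x → (seen ∧ (ok ∨ (¬seen)))))) ∧ ((¬h) → (((¬x) → ((((¬x) → x) → (seen ∧ (h ∨ (¬seen)))) ∧ ((¬((¬x) → x)) → (seen ∧ (h ∨ (¬seen)))))) ∧ (x → (seen ∧ (ok ∨ (¬seen))))))


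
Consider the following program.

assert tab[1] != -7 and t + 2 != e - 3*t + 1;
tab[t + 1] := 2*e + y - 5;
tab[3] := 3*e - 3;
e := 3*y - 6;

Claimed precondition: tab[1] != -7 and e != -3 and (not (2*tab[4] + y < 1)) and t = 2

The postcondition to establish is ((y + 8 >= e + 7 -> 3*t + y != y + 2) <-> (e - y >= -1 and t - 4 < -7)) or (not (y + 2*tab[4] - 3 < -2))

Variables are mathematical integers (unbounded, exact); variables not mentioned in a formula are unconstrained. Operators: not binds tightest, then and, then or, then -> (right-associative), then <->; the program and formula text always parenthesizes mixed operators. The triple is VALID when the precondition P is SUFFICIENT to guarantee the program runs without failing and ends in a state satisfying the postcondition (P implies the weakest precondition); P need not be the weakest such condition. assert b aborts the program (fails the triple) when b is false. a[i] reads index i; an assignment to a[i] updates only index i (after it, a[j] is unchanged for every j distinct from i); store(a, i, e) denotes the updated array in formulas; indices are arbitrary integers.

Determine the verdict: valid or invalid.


Working backward. After the program, the postcondition ((y + 8 >= e + 7 -> 3*t + y != y + 2) <-> (e - y >= -1 and t - 4 < -7)) or (not (y + 2*tab[4] - 3 < -2)) must hold; in canonical form it is ((y >= e - 1 -> 3*t != 2) <-> (e >= y - 1 and t < -3)) or (not (2*tab[4] + y < 1)).
Before e := 3*y - 6: ((2*y <= 7 -> 3*t != 2) <-> (2*y >= 5 and t < -3)) or (not (2*tab[4] + y < 1))
Before tab[3] := 3*e - 3: ((2*y <= 7 -> 3*t != 2) <-> (2*y >= 5 and t < -3)) or (not (2*tab[4] + y < 1))
Before tab[t + 1] := 2*e + y - 5: ((2*y <= 7 -> 3*t != 2) <-> (2*y >= 5 and t < -3)) or (not (2*store(tab, t + 1, 2*e + y - 5)[4] + y < 1))
Before assert tab[1] != -7 and t + 2 != e - 3*t + 1: tab[1] != -7 and 4*t != e - 1 and (((2*y <= 7 -> 3*t != 2) <-> (2*y >= 5 and t < -3)) or (not (2*store(tab, t + 1, 2*e + y - 5)[4] + y < 1)))
The weakest precondition is tab[1] != -7 and 4*t != e - 1 and (((2*y <= 7 -> 3*t != 2) <-> (2*y >= 5 and t < -3)) or (not (2*store(tab, t + 1, 2*e + y - 5)[4] + y < 1))).
Check whether tab[1] != -7 and e != -3 and (not (2*tab[4] + y < 1)) and t = 2 implies it.
Countermodel: at the initial state e = 9, t = 2, tab = {[1] = -6, [3] = -6, [4] = -6, elsewhere -6}, y = 13, the precondition holds but the weakest precondition fails.
Answer: invalid
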